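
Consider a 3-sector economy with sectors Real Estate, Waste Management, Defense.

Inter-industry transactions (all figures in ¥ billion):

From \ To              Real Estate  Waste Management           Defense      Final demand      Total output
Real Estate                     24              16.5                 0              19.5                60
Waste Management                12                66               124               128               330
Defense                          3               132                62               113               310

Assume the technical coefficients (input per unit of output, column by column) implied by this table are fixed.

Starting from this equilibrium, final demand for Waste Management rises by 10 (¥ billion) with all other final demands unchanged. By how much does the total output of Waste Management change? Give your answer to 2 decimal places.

Technical coefficients a_ij = z_ij / X_j:
  a_RR = 24/60 = 0.40, a_WR = 12/60 = 0.20, a_DR = 3/60 = 0.05
  a_RW = 16.5/330 = 0.05, a_WW = 66/330 = 0.20, a_DW = 132/330 = 0.40
  a_RD = 0/310 = 0.00, a_WD = 124/310 = 0.40, a_DD = 62/310 = 0.20
I − A =
  [   0.60    -0.05     0.00]
  [  -0.20     0.80    -0.40]
  [  -0.05    -0.40     0.80]
Cofactors of I−A, C_ij = (−1)^(i+j)·(minor ij) (rows/columns in the sector order above):
  C_11 = (0.80)(0.80) − (-0.40)(-0.40) = 0.4800
  C_12 = −[(-0.20)(0.80) − (-0.40)(-0.05)] = 0.1800
  C_13 = (-0.20)(-0.40) − (0.80)(-0.05) = 0.1200
  C_21 = −[(-0.05)(0.80) − (0.00)(-0.40)] = 0.0400
  C_22 = (0.60)(0.80) − (0.00)(-0.05) = 0.4800
  C_23 = −[(0.60)(-0.40) − (-0.05)(-0.05)] = 0.2425
  C_31 = (-0.05)(-0.40) − (0.00)(0.80) = 0.0200
  C_32 = −[(0.60)(-0.40) − (0.00)(-0.20)] = 0.2400
  C_33 = (0.60)(0.80) − (-0.05)(-0.20) = 0.4700
det(I−A) = Σ_j (I−A)_1j·C_1j = (0.60)(0.4800) + (-0.05)(0.1800) + (0.00)(0.1200) = 0.2790
adj(I−A) = Cᵀ =
  [ 0.4800   0.0400   0.0200]
  [ 0.1800   0.4800   0.2400]
  [ 0.1200   0.2425   0.4700]
(I − A)⁻¹ = adj(I−A) / det(I−A) ≈
  [   1.7204     0.1434     0.0717]
  [   0.6452     1.7204     0.8602]
  [   0.4301     0.8692     1.6846]
Δx = (I − A)⁻¹ Δd with Δd having +10 in the Waste Management component and 0 elsewhere.
So Δx_W = L_WW · (+10), where L_WW = adj(I−A)_WW / det(I−A) = 0.4800 / 0.2790.
Δx_W = 0.4800 × (+10) / 0.2790 = 4.80 / 0.2790 ≈ 17.20.

Δx_W = 17.20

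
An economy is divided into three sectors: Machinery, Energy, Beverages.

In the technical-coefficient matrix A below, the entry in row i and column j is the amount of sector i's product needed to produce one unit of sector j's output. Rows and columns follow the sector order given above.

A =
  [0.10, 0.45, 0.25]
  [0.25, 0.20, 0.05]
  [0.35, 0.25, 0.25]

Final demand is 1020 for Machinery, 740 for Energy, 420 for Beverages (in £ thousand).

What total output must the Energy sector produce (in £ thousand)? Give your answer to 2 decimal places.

x_2 = 1963.66

I − A =
  [   0.90    -0.45    -0.25]
  [  -0.25     0.80    -0.05]
  [  -0.35    -0.25     0.75]
Cofactors of I−A, C_ij = (−1)^(i+j)·(minor ij) (rows/columns in the sector order above):
  C_11 = (0.80)(0.75) − (-0.05)(-0.25) = 0.5875
  C_12 = −[(-0.25)(0.75) − (-0.05)(-0.35)] = 0.2050
  C_13 = (-0.25)(-0.25) − (0.80)(-0.35) = 0.3425
  C_21 = −[(-0.45)(0.75) − (-0.25)(-0.25)] = 0.4000
  C_22 = (0.90)(0.75) − (-0.25)(-0.35) = 0.5875
  C_23 = −[(0.90)(-0.25) − (-0.45)(-0.35)] = 0.3825
  C_31 = (-0.45)(-0.05) − (-0.25)(0.80) = 0.2225
  C_32 = −[(0.90)(-0.05) − (-0.25)(-0.25)] = 0.1075
  C_33 = (0.90)(0.80) − (-0.45)(-0.25) = 0.6075
det(I−A) = Σ_j (I−A)_1j·C_1j = (0.90)(0.5875) + (-0.45)(0.2050) + (-0.25)(0.3425) = 0.350875
adj(I−A) = Cᵀ =
  [ 0.5875   0.4000   0.2225]
  [ 0.2050   0.5875   0.1075]
  [ 0.3425   0.3825   0.6075]
(I − A)⁻¹ = adj(I−A) / det(I−A) ≈
  [   1.6744     1.1400     0.6341]
  [   0.5843     1.6744     0.3064]
  [   0.9761     1.0901     1.7314]
x = (I − A)⁻¹ d = adj(I−A)·d / det(I−A), with det(I−A) = 0.350875:
  x_1 = (0.5875·1020 + 0.4000·740 + 0.2225·420) / 0.350875 = 988.70 / 0.350875 ≈ 2817.81
  x_2 = (0.2050·1020 + 0.5875·740 + 0.1075·420) / 0.350875 = 689.00 / 0.350875 ≈ 1963.66
  x_3 = (0.3425·1020 + 0.3825·740 + 0.6075·420) / 0.350875 = 887.55 / 0.350875 ≈ 2529.53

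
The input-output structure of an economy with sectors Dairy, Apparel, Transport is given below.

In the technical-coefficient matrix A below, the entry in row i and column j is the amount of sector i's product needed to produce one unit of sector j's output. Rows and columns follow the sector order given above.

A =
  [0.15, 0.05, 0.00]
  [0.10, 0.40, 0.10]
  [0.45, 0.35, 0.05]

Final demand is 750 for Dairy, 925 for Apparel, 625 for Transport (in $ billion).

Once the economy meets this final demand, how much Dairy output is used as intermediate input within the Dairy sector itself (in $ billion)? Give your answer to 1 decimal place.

z_11 = 150.2

I − A =
  [   0.85    -0.05     0.00]
  [  -0.10     0.60    -0.10]
  [  -0.45    -0.35     0.95]
Cofactors of I−A, C_ij = (−1)^(i+j)·(minor ij) (rows/columns in the sector order above):
  C_11 = (0.60)(0.95) − (-0.10)(-0.35) = 0.5350
  C_12 = −[(-0.10)(0.95) − (-0.10)(-0.45)] = 0.1400
  C_13 = (-0.10)(-0.35) − (0.60)(-0.45) = 0.3050
  C_21 = −[(-0.05)(0.95) − (0.00)(-0.35)] = 0.0475
  C_22 = (0.85)(0.95) − (0.00)(-0.45) = 0.8075
  C_23 = −[(0.85)(-0.35) − (-0.05)(-0.45)] = 0.3200
  C_31 = (-0.05)(-0.10) − (0.00)(0.60) = 0.0050
  C_32 = −[(0.85)(-0.10) − (0.00)(-0.10)] = 0.0850
  C_33 = (0.85)(0.60) − (-0.05)(-0.10) = 0.5050
det(I−A) = Σ_j (I−A)_1j·C_1j = (0.85)(0.5350) + (-0.05)(0.1400) + (0.00)(0.3050) = 0.44775
adj(I−A) = Cᵀ =
  [ 0.5350   0.0475   0.0050]
  [ 0.1400   0.8075   0.0850]
  [ 0.3050   0.3200   0.5050]
(I − A)⁻¹ = adj(I−A) / det(I−A) ≈
  [   1.1949     0.1061     0.0112]
  [   0.3127     1.8035     0.1898]
  [   0.6812     0.7147     1.1279]
First solve x = (I − A)⁻¹ d = adj(I−A)·d / det(I−A); in particular x_1 = (0.5350·750 + 0.0475·925 + 0.0050·625) / 0.44775 = 448.3125 / 0.44775 ≈ 1001.256.
Intermediate flow from 1 to 1: z_11 = a_11 · x_1 = 0.15 × 448.3125 / 0.44775 = 67.246875 / 0.44775 ≈ 150.2.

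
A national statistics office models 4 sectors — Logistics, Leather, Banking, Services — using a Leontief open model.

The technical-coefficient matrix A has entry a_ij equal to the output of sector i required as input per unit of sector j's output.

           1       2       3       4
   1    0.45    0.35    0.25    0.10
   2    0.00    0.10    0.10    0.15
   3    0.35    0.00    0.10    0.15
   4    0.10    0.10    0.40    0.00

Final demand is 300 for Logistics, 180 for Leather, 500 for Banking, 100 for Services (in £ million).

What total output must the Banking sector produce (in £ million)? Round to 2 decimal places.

x_3 = 1320.15

I − A =
  [   0.55    -0.35    -0.25    -0.10]
  [   0.00     0.90    -0.10    -0.15]
  [  -0.35     0.00     0.90    -0.15]
  [  -0.10    -0.10    -0.40     1.00]
Compute the cofactors C_ij = (−1)^(i+j)·(3×3 minor ij) of I−A; the adjugate is their transpose:
adj(I−A) = Cᵀ =
  [ 0.741000   0.306750   0.314250   0.167250]
  [ 0.071000   0.347750   0.090750   0.072875]
  [ 0.323250   0.139500   0.472500   0.124125]
  [ 0.210500   0.121250   0.229500   0.354500]
det(I−A) = Σ_j (I−A)_1j·C_1j = (0.55)(0.741000) + (-0.35)(0.071000) + (-0.25)(0.323250) + (-0.10)(0.210500) = 0.2808375
(I − A)⁻¹ = adj(I−A) / det(I−A) ≈
  [   2.6385     1.0923     1.1190     0.5955]
  [   0.2528     1.2383     0.3231     0.2595]
  [   1.1510     0.4967     1.6825     0.4420]
  [   0.7495     0.4317     0.8172     1.2623]
x = (I − A)⁻¹ d = adj(I−A)·d / det(I−A), with det(I−A) = 0.2808375:
  x_1 = (0.741000·300 + 0.306750·180 + 0.314250·500 + 0.167250·100) / 0.2808375 = 451.365 / 0.2808375 ≈ 1607.21
  x_2 = (0.071000·300 + 0.347750·180 + 0.090750·500 + 0.072875·100) / 0.2808375 = 136.5575 / 0.2808375 ≈ 486.25
  x_3 = (0.323250·300 + 0.139500·180 + 0.472500·500 + 0.124125·100) / 0.2808375 = 370.7475 / 0.2808375 ≈ 1320.15
  x_4 = (0.210500·300 + 0.121250·180 + 0.229500·500 + 0.354500·100) / 0.2808375 = 235.175 / 0.2808375 ≈ 837.41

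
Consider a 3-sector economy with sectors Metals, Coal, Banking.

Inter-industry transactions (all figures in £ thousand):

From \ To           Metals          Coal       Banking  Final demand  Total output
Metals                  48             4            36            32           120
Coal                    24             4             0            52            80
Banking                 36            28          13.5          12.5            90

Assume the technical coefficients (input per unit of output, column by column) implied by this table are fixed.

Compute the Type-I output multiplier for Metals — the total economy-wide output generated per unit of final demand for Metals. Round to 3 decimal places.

Technical coefficients a_ij = z_ij / X_j:
  a_11 = 48/120 = 0.40, a_21 = 24/120 = 0.20, a_31 = 36/120 = 0.30
  a_12 = 4/80 = 0.05, a_22 = 4/80 = 0.05, a_32 = 28/80 = 0.35
  a_13 = 36/90 = 0.40, a_23 = 0/90 = 0.00, a_33 = 13.5/90 = 0.15
I − A =
  [   0.60    -0.05    -0.40]
  [  -0.20     0.95     0.00]
  [  -0.30    -0.35     0.85]
Cofactors of I−A, C_ij = (−1)^(i+j)·(minor ij) (rows/columns in the sector order above):
  C_11 = (0.95)(0.85) − (0.00)(-0.35) = 0.8075
  C_12 = −[(-0.20)(0.85) − (0.00)(-0.30)] = 0.1700
  C_13 = (-0.20)(-0.35) − (0.95)(-0.30) = 0.3550
  C_21 = −[(-0.05)(0.85) − (-0.40)(-0.35)] = 0.1825
  C_22 = (0.60)(0.85) − (-0.40)(-0.30) = 0.3900
  C_23 = −[(0.60)(-0.35) − (-0.05)(-0.30)] = 0.2250
  C_31 = (-0.05)(0.00) − (-0.40)(0.95) = 0.3800
  C_32 = −[(0.60)(0.00) − (-0.40)(-0.20)] = 0.0800
  C_33 = (0.60)(0.95) − (-0.05)(-0.20) = 0.5600
det(I−A) = Σ_j (I−A)_1j·C_1j = (0.60)(0.8075) + (-0.05)(0.1700) + (-0.40)(0.3550) = 0.3340
adj(I−A) = Cᵀ =
  [ 0.8075   0.1825   0.3800]
  [ 0.1700   0.3900   0.0800]
  [ 0.3550   0.2250   0.5600]
(I − A)⁻¹ = adj(I−A) / det(I−A) ≈
  [   2.4177     0.5464     1.1377]
  [   0.5090     1.1677     0.2395]
  [   1.0629     0.6737     1.6766]
The output multiplier for sector j is the column-j sum of the Leontief inverse (I − A)⁻¹ = adj(I−A) / det(I−A).
Column 1 of adj(I−A): (0.8075, 0.1700, 0.3550); det(I−A) = 0.3340.
m_1 = (0.8075 + 0.1700 + 0.3550) / 0.3340 = 1.3325 / 0.3340 ≈ 3.990.

m_1 = 3.990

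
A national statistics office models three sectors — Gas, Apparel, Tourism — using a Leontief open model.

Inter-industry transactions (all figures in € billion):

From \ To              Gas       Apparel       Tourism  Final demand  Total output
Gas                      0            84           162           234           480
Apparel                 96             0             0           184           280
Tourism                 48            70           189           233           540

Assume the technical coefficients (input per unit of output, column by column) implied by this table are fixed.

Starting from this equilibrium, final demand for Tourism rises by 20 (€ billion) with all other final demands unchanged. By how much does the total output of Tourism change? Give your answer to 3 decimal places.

Δx_3 = 33.216

Technical coefficients a_ij = z_ij / X_j:
  a_11 = 0/480 = 0.00, a_21 = 96/480 = 0.20, a_31 = 48/480 = 0.10
  a_12 = 84/280 = 0.30, a_22 = 0/280 = 0.00, a_32 = 70/280 = 0.25
  a_13 = 162/540 = 0.30, a_23 = 0/540 = 0.00, a_33 = 189/540 = 0.35
I − A =
  [   1.00    -0.30    -0.30]
  [  -0.20     1.00     0.00]
  [  -0.10    -0.25     0.65]
Cofactors of I−A, C_ij = (−1)^(i+j)·(minor ij) (rows/columns in the sector order above):
  C_11 = (1.00)(0.65) − (0.00)(-0.25) = 0.6500
  C_12 = −[(-0.20)(0.65) − (0.00)(-0.10)] = 0.1300
  C_13 = (-0.20)(-0.25) − (1.00)(-0.10) = 0.1500
  C_21 = −[(-0.30)(0.65) − (-0.30)(-0.25)] = 0.2700
  C_22 = (1.00)(0.65) − (-0.30)(-0.10) = 0.6200
  C_23 = −[(1.00)(-0.25) − (-0.30)(-0.10)] = 0.2800
  C_31 = (-0.30)(0.00) − (-0.30)(1.00) = 0.3000
  C_32 = −[(1.00)(0.00) − (-0.30)(-0.20)] = 0.0600
  C_33 = (1.00)(1.00) − (-0.30)(-0.20) = 0.9400
det(I−A) = Σ_j (I−A)_1j·C_1j = (1.00)(0.6500) + (-0.30)(0.1300) + (-0.30)(0.1500) = 0.5660
adj(I−A) = Cᵀ =
  [ 0.6500   0.2700   0.3000]
  [ 0.1300   0.6200   0.0600]
  [ 0.1500   0.2800   0.9400]
(I − A)⁻¹ = adj(I−A) / det(I−A) ≈
  [   1.1484     0.4770     0.5300]
  [   0.2297     1.0954     0.1060]
  [   0.2650     0.4947     1.6608]
Δx = (I − A)⁻¹ Δd with Δd having +20 in the Tourism component and 0 elsewhere.
So Δx_3 = L_33 · (+20), where L_33 = adj(I−A)_33 / det(I−A) = 0.9400 / 0.5660.
Δx_3 = 0.9400 × (+20) / 0.5660 = 18.80 / 0.5660 ≈ 33.216.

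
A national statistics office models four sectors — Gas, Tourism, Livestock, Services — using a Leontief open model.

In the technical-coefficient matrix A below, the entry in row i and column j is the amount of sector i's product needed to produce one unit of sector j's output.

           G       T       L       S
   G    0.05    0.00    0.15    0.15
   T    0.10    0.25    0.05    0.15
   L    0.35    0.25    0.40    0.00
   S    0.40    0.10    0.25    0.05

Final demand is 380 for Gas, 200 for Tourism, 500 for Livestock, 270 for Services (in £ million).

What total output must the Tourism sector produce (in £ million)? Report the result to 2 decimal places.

x_T = 713.09

I − A =
  [   0.95     0.00    -0.15    -0.15]
  [  -0.10     0.75    -0.05    -0.15]
  [  -0.35    -0.25     0.60     0.00]
  [  -0.40    -0.10    -0.25     0.95]
Compute the cofactors C_ij = (−1)^(i+j)·(3×3 minor ij) of I−A; the adjugate is their transpose:
adj(I−A) = Cᵀ =
  [ 0.397250   0.054000   0.133500   0.071250]
  [ 0.122750   0.442500   0.104750   0.089250]
  [ 0.282875   0.215875   0.616125   0.078750]
  [ 0.254625   0.126125   0.229375   0.372500]
det(I−A) = Σ_j (I−A)_1j·C_1j = (0.95)(0.397250) + (0.00)(0.122750) + (-0.15)(0.282875) + (-0.15)(0.254625) = 0.2967625
(I − A)⁻¹ = adj(I−A) / det(I−A) ≈
  [   1.3386     0.1820     0.4499     0.2401]
  [   0.4136     1.4911     0.3530     0.3007]
  [   0.9532     0.7274     2.0762     0.2654]
  [   0.8580     0.4250     0.7729     1.2552]
x = (I − A)⁻¹ d = adj(I−A)·d / det(I−A), with det(I−A) = 0.2967625:
  x_G = (0.397250·380 + 0.054000·200 + 0.133500·500 + 0.071250·270) / 0.2967625 = 247.7425 / 0.2967625 ≈ 834.82
  x_T = (0.122750·380 + 0.442500·200 + 0.104750·500 + 0.089250·270) / 0.2967625 = 211.6175 / 0.2967625 ≈ 713.09
  x_L = (0.282875·380 + 0.215875·200 + 0.616125·500 + 0.078750·270) / 0.2967625 = 479.9925 / 0.2967625 ≈ 1617.43
  x_S = (0.254625·380 + 0.126125·200 + 0.229375·500 + 0.372500·270) / 0.2967625 = 337.245 / 0.2967625 ≈ 1136.41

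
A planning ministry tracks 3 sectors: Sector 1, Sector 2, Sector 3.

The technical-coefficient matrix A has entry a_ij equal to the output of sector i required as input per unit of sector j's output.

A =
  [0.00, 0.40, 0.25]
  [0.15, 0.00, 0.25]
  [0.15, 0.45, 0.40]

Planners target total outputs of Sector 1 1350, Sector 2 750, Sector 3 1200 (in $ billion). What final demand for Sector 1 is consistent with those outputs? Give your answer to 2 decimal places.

d_1 = 750.00

I − A =
  [   1.00    -0.40    -0.25]
  [  -0.15     1.00    -0.25]
  [  -0.15    -0.45     0.60]
d = (I − A) x:
  d_1 = (+1.00)·1350 + (-0.40)·750 + (-0.25)·1200 = 750.00
  d_2 = (-0.15)·1350 + (+1.00)·750 + (-0.25)·1200 = 247.50
  d_3 = (-0.15)·1350 + (-0.45)·750 + (+0.60)·1200 = 180.00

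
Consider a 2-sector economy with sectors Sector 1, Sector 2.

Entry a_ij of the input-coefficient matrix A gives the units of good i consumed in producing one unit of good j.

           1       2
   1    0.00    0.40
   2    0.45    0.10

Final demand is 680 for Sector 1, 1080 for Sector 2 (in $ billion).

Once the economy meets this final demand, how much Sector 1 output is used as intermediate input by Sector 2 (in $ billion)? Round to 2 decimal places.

I − A =
  [   1.00    -0.40]
  [  -0.45     0.90]
det(I−A) = (1.00)(0.90) − (-0.40)(-0.45) = 0.7200
adj(I−A) = [[0.90, 0.40], [0.45, 1.00]]
(I − A)⁻¹ = adj(I−A) / det(I−A) ≈
  [   1.2500     0.5556]
  [   0.6250     1.3889]
First solve x = (I − A)⁻¹ d = adj(I−A)·d / det(I−A); in particular x_2 = (0.45·680 + 1.00·1080) / 0.7200 = 1386.00 / 0.7200 = 1925.0000.
Intermediate flow from 1 to 2: z_12 = a_12 · x_2 = 0.40 × 1386.00 / 0.7200 = 554.40 / 0.7200 = 770.00.

z_12 = 770.00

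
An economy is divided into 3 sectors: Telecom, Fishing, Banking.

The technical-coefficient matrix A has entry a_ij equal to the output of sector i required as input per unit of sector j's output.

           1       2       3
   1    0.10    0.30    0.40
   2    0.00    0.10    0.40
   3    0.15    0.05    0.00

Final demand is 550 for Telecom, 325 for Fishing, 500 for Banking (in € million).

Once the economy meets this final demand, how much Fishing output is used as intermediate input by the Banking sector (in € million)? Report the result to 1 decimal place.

z_23 = 282.5

I − A =
  [   0.90    -0.30    -0.40]
  [   0.00     0.90    -0.40]
  [  -0.15    -0.05     1.00]
Cofactors of I−A, C_ij = (−1)^(i+j)·(minor ij) (rows/columns in the sector order above):
  C_11 = (0.90)(1.00) − (-0.40)(-0.05) = 0.8800
  C_12 = −[(0.00)(1.00) − (-0.40)(-0.15)] = 0.0600
  C_13 = (0.00)(-0.05) − (0.90)(-0.15) = 0.1350
  C_21 = −[(-0.30)(1.00) − (-0.40)(-0.05)] = 0.3200
  C_22 = (0.90)(1.00) − (-0.40)(-0.15) = 0.8400
  C_23 = −[(0.90)(-0.05) − (-0.30)(-0.15)] = 0.0900
  C_31 = (-0.30)(-0.40) − (-0.40)(0.90) = 0.4800
  C_32 = −[(0.90)(-0.40) − (-0.40)(0.00)] = 0.3600
  C_33 = (0.90)(0.90) − (-0.30)(0.00) = 0.8100
det(I−A) = Σ_j (I−A)_1j·C_1j = (0.90)(0.8800) + (-0.30)(0.0600) + (-0.40)(0.1350) = 0.7200
adj(I−A) = Cᵀ =
  [ 0.8800   0.3200   0.4800]
  [ 0.0600   0.8400   0.3600]
  [ 0.1350   0.0900   0.8100]
(I − A)⁻¹ = adj(I−A) / det(I−A) ≈
  [   1.2222     0.4444     0.6667]
  [   0.0833     1.1667     0.5000]
  [   0.1875     0.1250     1.1250]
First solve x = (I − A)⁻¹ d = adj(I−A)·d / det(I−A); in particular x_3 = (0.1350·550 + 0.0900·325 + 0.8100·500) / 0.7200 = 508.50 / 0.7200 = 706.250.
Intermediate flow from 2 to 3: z_23 = a_23 · x_3 = 0.40 × 508.50 / 0.7200 = 203.40 / 0.7200 = 282.5.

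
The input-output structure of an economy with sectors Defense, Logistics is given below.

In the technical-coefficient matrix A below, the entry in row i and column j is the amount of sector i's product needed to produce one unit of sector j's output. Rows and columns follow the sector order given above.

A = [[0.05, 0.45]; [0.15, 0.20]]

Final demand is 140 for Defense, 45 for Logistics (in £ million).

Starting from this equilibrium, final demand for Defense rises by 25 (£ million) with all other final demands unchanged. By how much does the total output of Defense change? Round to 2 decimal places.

Δx_1 = 28.88

I − A =
  [   0.95    -0.45]
  [  -0.15     0.80]
det(I−A) = (0.95)(0.80) − (-0.45)(-0.15) = 0.6925
adj(I−A) = [[0.80, 0.45], [0.15, 0.95]]
(I − A)⁻¹ = adj(I−A) / det(I−A) ≈
  [   1.1552     0.6498]
  [   0.2166     1.3718]
Δx = (I − A)⁻¹ Δd with Δd having +25 in the Defense component and 0 elsewhere.
So Δx_1 = L_11 · (+25), where L_11 = adj(I−A)_11 / det(I−A) = 0.80 / 0.6925.
Δx_1 = 0.80 × (+25) / 0.6925 = 20.00 / 0.6925 ≈ 28.88.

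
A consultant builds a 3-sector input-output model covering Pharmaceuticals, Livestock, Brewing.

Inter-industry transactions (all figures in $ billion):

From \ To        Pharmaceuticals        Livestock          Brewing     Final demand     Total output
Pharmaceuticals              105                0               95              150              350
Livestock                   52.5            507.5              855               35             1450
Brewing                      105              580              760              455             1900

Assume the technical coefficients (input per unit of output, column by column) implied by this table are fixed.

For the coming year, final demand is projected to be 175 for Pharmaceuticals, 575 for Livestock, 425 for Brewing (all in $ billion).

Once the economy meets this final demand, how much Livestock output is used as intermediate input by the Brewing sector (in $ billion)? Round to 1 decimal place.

z_23 = 1337.4

Technical coefficients a_ij = z_ij / X_j:
  a_11 = 105/350 = 0.30, a_21 = 52.5/350 = 0.15, a_31 = 105/350 = 0.30
  a_12 = 0/1450 = 0.00, a_22 = 507.5/1450 = 0.35, a_32 = 580/1450 = 0.40
  a_13 = 95/1900 = 0.05, a_23 = 855/1900 = 0.45, a_33 = 760/1900 = 0.40
I − A =
  [   0.70     0.00    -0.05]
  [  -0.15     0.65    -0.45]
  [  -0.30    -0.40     0.60]
Cofactors of I−A, C_ij = (−1)^(i+j)·(minor ij) (rows/columns in the sector order above):
  C_11 = (0.65)(0.60) − (-0.45)(-0.40) = 0.2100
  C_12 = −[(-0.15)(0.60) − (-0.45)(-0.30)] = 0.2250
  C_13 = (-0.15)(-0.40) − (0.65)(-0.30) = 0.2550
  C_21 = −[(0.00)(0.60) − (-0.05)(-0.40)] = 0.0200
  C_22 = (0.70)(0.60) − (-0.05)(-0.30) = 0.4050
  C_23 = −[(0.70)(-0.40) − (0.00)(-0.30)] = 0.2800
  C_31 = (0.00)(-0.45) − (-0.05)(0.65) = 0.0325
  C_32 = −[(0.70)(-0.45) − (-0.05)(-0.15)] = 0.3225
  C_33 = (0.70)(0.65) − (0.00)(-0.15) = 0.4550
det(I−A) = Σ_j (I−A)_1j·C_1j = (0.70)(0.2100) + (0.00)(0.2250) + (-0.05)(0.2550) = 0.13425
adj(I−A) = Cᵀ =
  [ 0.2100   0.0200   0.0325]
  [ 0.2250   0.4050   0.3225]
  [ 0.2550   0.2800   0.4550]
(I − A)⁻¹ = adj(I−A) / det(I−A) ≈
  [   1.5642     0.1490     0.2421]
  [   1.6760     3.0168     2.4022]
  [   1.8994     2.0857     3.3892]
First solve x = (I − A)⁻¹ d = adj(I−A)·d / det(I−A); in particular x_3 = (0.2550·175 + 0.2800·575 + 0.4550·425) / 0.13425 = 399.00 / 0.13425 ≈ 2972.067.
Intermediate flow from 2 to 3: z_23 = a_23 · x_3 = 0.45 × 399.00 / 0.13425 = 179.55 / 0.13425 ≈ 1337.4.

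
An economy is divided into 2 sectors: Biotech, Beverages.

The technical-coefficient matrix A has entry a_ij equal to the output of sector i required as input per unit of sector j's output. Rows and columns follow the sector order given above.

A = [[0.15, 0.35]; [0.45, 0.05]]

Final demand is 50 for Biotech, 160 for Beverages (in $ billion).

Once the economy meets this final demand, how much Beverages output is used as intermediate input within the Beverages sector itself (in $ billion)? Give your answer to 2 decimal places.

z_22 = 12.19

I − A =
  [   0.85    -0.35]
  [  -0.45     0.95]
det(I−A) = (0.85)(0.95) − (-0.35)(-0.45) = 0.6500
adj(I−A) = [[0.95, 0.35], [0.45, 0.85]]
(I − A)⁻¹ = adj(I−A) / det(I−A) ≈
  [   1.4615     0.5385]
  [   0.6923     1.3077]
First solve x = (I − A)⁻¹ d = adj(I−A)·d / det(I−A); in particular x_2 = (0.45·50 + 0.85·160) / 0.6500 = 158.50 / 0.6500 ≈ 243.8462.
Intermediate flow from 2 to 2: z_22 = a_22 · x_2 = 0.05 × 158.50 / 0.6500 = 7.925 / 0.6500 ≈ 12.19.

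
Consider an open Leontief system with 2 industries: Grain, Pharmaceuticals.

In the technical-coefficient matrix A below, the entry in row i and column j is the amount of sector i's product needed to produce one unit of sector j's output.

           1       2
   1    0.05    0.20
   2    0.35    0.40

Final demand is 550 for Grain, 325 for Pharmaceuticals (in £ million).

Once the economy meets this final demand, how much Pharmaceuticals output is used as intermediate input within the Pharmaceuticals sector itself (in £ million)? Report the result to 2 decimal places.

I − A =
  [   0.95    -0.20]
  [  -0.35     0.60]
det(I−A) = (0.95)(0.60) − (-0.20)(-0.35) = 0.5000
adj(I−A) = [[0.60, 0.20], [0.35, 0.95]]
(I − A)⁻¹ = adj(I−A) / det(I−A) ≈
  [   1.2000     0.4000]
  [   0.7000     1.9000]
First solve x = (I − A)⁻¹ d = adj(I−A)·d / det(I−A); in particular x_2 = (0.35·550 + 0.95·325) / 0.5000 = 501.25 / 0.5000 = 1002.5000.
Intermediate flow from 2 to 2: z_22 = a_22 · x_2 = 0.40 × 501.25 / 0.5000 = 200.50 / 0.5000 = 401.00.

z_22 = 401.00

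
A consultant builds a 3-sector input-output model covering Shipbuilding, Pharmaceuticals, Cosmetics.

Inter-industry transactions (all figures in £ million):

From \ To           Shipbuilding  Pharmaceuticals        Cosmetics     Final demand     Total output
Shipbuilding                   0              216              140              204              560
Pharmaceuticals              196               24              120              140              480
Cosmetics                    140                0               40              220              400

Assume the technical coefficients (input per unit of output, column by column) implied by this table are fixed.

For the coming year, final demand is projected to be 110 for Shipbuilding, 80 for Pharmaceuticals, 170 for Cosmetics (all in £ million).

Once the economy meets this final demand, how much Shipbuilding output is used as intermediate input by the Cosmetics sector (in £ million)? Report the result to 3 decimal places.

Technical coefficients a_ij = z_ij / X_j:
  a_11 = 0/560 = 0.00, a_21 = 196/560 = 0.35, a_31 = 140/560 = 0.25
  a_12 = 216/480 = 0.45, a_22 = 24/480 = 0.05, a_32 = 0/480 = 0.00
  a_13 = 140/400 = 0.35, a_23 = 120/400 = 0.30, a_33 = 40/400 = 0.10
I − A =
  [   1.00    -0.45    -0.35]
  [  -0.35     0.95    -0.30]
  [  -0.25     0.00     0.90]
Cofactors of I−A, C_ij = (−1)^(i+j)·(minor ij) (rows/columns in the sector order above):
  C_11 = (0.95)(0.90) − (-0.30)(0.00) = 0.8550
  C_12 = −[(-0.35)(0.90) − (-0.30)(-0.25)] = 0.3900
  C_13 = (-0.35)(0.00) − (0.95)(-0.25) = 0.2375
  C_21 = −[(-0.45)(0.90) − (-0.35)(0.00)] = 0.4050
  C_22 = (1.00)(0.90) − (-0.35)(-0.25) = 0.8125
  C_23 = −[(1.00)(0.00) − (-0.45)(-0.25)] = 0.1125
  C_31 = (-0.45)(-0.30) − (-0.35)(0.95) = 0.4675
  C_32 = −[(1.00)(-0.30) − (-0.35)(-0.35)] = 0.4225
  C_33 = (1.00)(0.95) − (-0.45)(-0.35) = 0.7925
det(I−A) = Σ_j (I−A)_1j·C_1j = (1.00)(0.8550) + (-0.45)(0.3900) + (-0.35)(0.2375) = 0.596375
adj(I−A) = Cᵀ =
  [ 0.8550   0.4050   0.4675]
  [ 0.3900   0.8125   0.4225]
  [ 0.2375   0.1125   0.7925]
(I − A)⁻¹ = adj(I−A) / det(I−A) ≈
  [   1.4337     0.6791     0.7839]
  [   0.6540     1.3624     0.7084]
  [   0.3982     0.1886     1.3289]
First solve x = (I − A)⁻¹ d = adj(I−A)·d / det(I−A); in particular x_3 = (0.2375·110 + 0.1125·80 + 0.7925·170) / 0.596375 = 169.85 / 0.596375 ≈ 284.80402.
Intermediate flow from 1 to 3: z_13 = a_13 · x_3 = 0.35 × 169.85 / 0.596375 = 59.4475 / 0.596375 ≈ 99.681.

z_13 = 99.681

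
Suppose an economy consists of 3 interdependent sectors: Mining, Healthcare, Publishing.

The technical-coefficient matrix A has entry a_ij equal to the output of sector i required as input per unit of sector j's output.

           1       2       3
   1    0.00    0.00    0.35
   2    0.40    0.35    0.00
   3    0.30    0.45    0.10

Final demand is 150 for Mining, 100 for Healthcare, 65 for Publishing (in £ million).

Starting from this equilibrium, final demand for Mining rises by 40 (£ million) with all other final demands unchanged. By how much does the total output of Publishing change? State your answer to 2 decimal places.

I − A =
  [   1.00     0.00    -0.35]
  [  -0.40     0.65     0.00]
  [  -0.30    -0.45     0.90]
Cofactors of I−A, C_ij = (−1)^(i+j)·(minor ij) (rows/columns in the sector order above):
  C_11 = (0.65)(0.90) − (0.00)(-0.45) = 0.5850
  C_12 = −[(-0.40)(0.90) − (0.00)(-0.30)] = 0.3600
  C_13 = (-0.40)(-0.45) − (0.65)(-0.30) = 0.3750
  C_21 = −[(0.00)(0.90) − (-0.35)(-0.45)] = 0.1575
  C_22 = (1.00)(0.90) − (-0.35)(-0.30) = 0.7950
  C_23 = −[(1.00)(-0.45) − (0.00)(-0.30)] = 0.4500
  C_31 = (0.00)(0.00) − (-0.35)(0.65) = 0.2275
  C_32 = −[(1.00)(0.00) − (-0.35)(-0.40)] = 0.1400
  C_33 = (1.00)(0.65) − (0.00)(-0.40) = 0.6500
det(I−A) = Σ_j (I−A)_1j·C_1j = (1.00)(0.5850) + (0.00)(0.3600) + (-0.35)(0.3750) = 0.45375
adj(I−A) = Cᵀ =
  [ 0.5850   0.1575   0.2275]
  [ 0.3600   0.7950   0.1400]
  [ 0.3750   0.4500   0.6500]
(I − A)⁻¹ = adj(I−A) / det(I−A) ≈
  [   1.2893     0.3471     0.5014]
  [   0.7934     1.7521     0.3085]
  [   0.8264     0.9917     1.4325]
Δx = (I − A)⁻¹ Δd with Δd having +40 in the Mining component and 0 elsewhere.
So Δx_3 = L_31 · (+40), where L_31 = adj(I−A)_31 / det(I−A) = 0.3750 / 0.45375.
Δx_3 = 0.3750 × (+40) / 0.45375 = 15.00 / 0.45375 ≈ 33.06.

Δx_3 = 33.06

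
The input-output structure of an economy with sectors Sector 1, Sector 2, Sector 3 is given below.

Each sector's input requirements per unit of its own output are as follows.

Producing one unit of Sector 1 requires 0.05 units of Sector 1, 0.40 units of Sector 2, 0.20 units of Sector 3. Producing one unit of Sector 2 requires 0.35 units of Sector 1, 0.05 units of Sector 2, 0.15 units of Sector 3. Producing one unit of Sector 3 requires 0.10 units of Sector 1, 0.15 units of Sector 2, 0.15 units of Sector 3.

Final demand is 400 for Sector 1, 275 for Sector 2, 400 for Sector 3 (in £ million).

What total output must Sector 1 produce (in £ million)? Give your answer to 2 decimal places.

I − A =
  [   0.95    -0.35    -0.10]
  [  -0.40     0.95    -0.15]
  [  -0.20    -0.15     0.85]
Cofactors of I−A, C_ij = (−1)^(i+j)·(minor ij) (rows/columns in the sector order above):
  C_11 = (0.95)(0.85) − (-0.15)(-0.15) = 0.7850
  C_12 = −[(-0.40)(0.85) − (-0.15)(-0.20)] = 0.3700
  C_13 = (-0.40)(-0.15) − (0.95)(-0.20) = 0.2500
  C_21 = −[(-0.35)(0.85) − (-0.10)(-0.15)] = 0.3125
  C_22 = (0.95)(0.85) − (-0.10)(-0.20) = 0.7875
  C_23 = −[(0.95)(-0.15) − (-0.35)(-0.20)] = 0.2125
  C_31 = (-0.35)(-0.15) − (-0.10)(0.95) = 0.1475
  C_32 = −[(0.95)(-0.15) − (-0.10)(-0.40)] = 0.1825
  C_33 = (0.95)(0.95) − (-0.35)(-0.40) = 0.7625
det(I−A) = Σ_j (I−A)_1j·C_1j = (0.95)(0.7850) + (-0.35)(0.3700) + (-0.10)(0.2500) = 0.59125
adj(I−A) = Cᵀ =
  [ 0.7850   0.3125   0.1475]
  [ 0.3700   0.7875   0.1825]
  [ 0.2500   0.2125   0.7625]
(I − A)⁻¹ = adj(I−A) / det(I−A) ≈
  [   1.3277     0.5285     0.2495]
  [   0.6258     1.3319     0.3087]
  [   0.4228     0.3594     1.2896]
x = (I − A)⁻¹ d = adj(I−A)·d / det(I−A), with det(I−A) = 0.59125:
  x_1 = (0.7850·400 + 0.3125·275 + 0.1475·400) / 0.59125 = 458.9375 / 0.59125 ≈ 776.22
  x_2 = (0.3700·400 + 0.7875·275 + 0.1825·400) / 0.59125 = 437.5625 / 0.59125 ≈ 740.06
  x_3 = (0.2500·400 + 0.2125·275 + 0.7625·400) / 0.59125 = 463.4375 / 0.59125 ≈ 783.83

x_1 = 776.22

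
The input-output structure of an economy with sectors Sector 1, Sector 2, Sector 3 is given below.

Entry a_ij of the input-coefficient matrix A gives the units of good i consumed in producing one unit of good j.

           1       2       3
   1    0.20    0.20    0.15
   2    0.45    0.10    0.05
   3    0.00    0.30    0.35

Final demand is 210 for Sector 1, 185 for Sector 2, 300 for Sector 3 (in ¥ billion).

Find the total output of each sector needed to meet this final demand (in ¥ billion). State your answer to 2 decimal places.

I − A =
  [   0.80    -0.20    -0.15]
  [  -0.45     0.90    -0.05]
  [   0.00    -0.30     0.65]
Cofactors of I−A, C_ij = (−1)^(i+j)·(minor ij) (rows/columns in the sector order above):
  C_11 = (0.90)(0.65) − (-0.05)(-0.30) = 0.5700
  C_12 = −[(-0.45)(0.65) − (-0.05)(0.00)] = 0.2925
  C_13 = (-0.45)(-0.30) − (0.90)(0.00) = 0.1350
  C_21 = −[(-0.20)(0.65) − (-0.15)(-0.30)] = 0.1750
  C_22 = (0.80)(0.65) − (-0.15)(0.00) = 0.5200
  C_23 = −[(0.80)(-0.30) − (-0.20)(0.00)] = 0.2400
  C_31 = (-0.20)(-0.05) − (-0.15)(0.90) = 0.1450
  C_32 = −[(0.80)(-0.05) − (-0.15)(-0.45)] = 0.1075
  C_33 = (0.80)(0.90) − (-0.20)(-0.45) = 0.6300
det(I−A) = Σ_j (I−A)_1j·C_1j = (0.80)(0.5700) + (-0.20)(0.2925) + (-0.15)(0.1350) = 0.37725
adj(I−A) = Cᵀ =
  [ 0.5700   0.1750   0.1450]
  [ 0.2925   0.5200   0.1075]
  [ 0.1350   0.2400   0.6300]
(I − A)⁻¹ = adj(I−A) / det(I−A) ≈
  [   1.5109     0.4639     0.3844]
  [   0.7753     1.3784     0.2850]
  [   0.3579     0.6362     1.6700]
x = (I − A)⁻¹ d = adj(I−A)·d / det(I−A), with det(I−A) = 0.37725:
  x_1 = (0.5700·210 + 0.1750·185 + 0.1450·300) / 0.37725 = 195.575 / 0.37725 ≈ 518.42
  x_2 = (0.2925·210 + 0.5200·185 + 0.1075·300) / 0.37725 = 189.875 / 0.37725 ≈ 503.31
  x_3 = (0.1350·210 + 0.2400·185 + 0.6300·300) / 0.37725 = 261.75 / 0.37725 ≈ 693.84

x_1 = 518.42, x_2 = 503.31, x_3 = 693.84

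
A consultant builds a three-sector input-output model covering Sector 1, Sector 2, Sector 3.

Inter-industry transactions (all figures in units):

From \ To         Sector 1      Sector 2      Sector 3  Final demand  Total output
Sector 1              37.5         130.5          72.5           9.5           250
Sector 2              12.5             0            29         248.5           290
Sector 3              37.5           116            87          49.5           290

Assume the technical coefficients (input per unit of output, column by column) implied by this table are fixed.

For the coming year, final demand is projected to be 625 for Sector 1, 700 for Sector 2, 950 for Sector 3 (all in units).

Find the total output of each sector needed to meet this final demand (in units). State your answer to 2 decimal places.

Technical coefficients a_ij = z_ij / X_j:
  a_11 = 37.5/250 = 0.15, a_21 = 12.5/250 = 0.05, a_31 = 37.5/250 = 0.15
  a_12 = 130.5/290 = 0.45, a_22 = 0/290 = 0.00, a_32 = 116/290 = 0.40
  a_13 = 72.5/290 = 0.25, a_23 = 29/290 = 0.10, a_33 = 87/290 = 0.30
I − A =
  [   0.85    -0.45    -0.25]
  [  -0.05     1.00    -0.10]
  [  -0.15    -0.40     0.70]
Cofactors of I−A, C_ij = (−1)^(i+j)·(minor ij) (rows/columns in the sector order above):
  C_11 = (1.00)(0.70) − (-0.10)(-0.40) = 0.6600
  C_12 = −[(-0.05)(0.70) − (-0.10)(-0.15)] = 0.0500
  C_13 = (-0.05)(-0.40) − (1.00)(-0.15) = 0.1700
  C_21 = −[(-0.45)(0.70) − (-0.25)(-0.40)] = 0.4150
  C_22 = (0.85)(0.70) − (-0.25)(-0.15) = 0.5575
  C_23 = −[(0.85)(-0.40) − (-0.45)(-0.15)] = 0.4075
  C_31 = (-0.45)(-0.10) − (-0.25)(1.00) = 0.2950
  C_32 = −[(0.85)(-0.10) − (-0.25)(-0.05)] = 0.0975
  C_33 = (0.85)(1.00) − (-0.45)(-0.05) = 0.8275
det(I−A) = Σ_j (I−A)_1j·C_1j = (0.85)(0.6600) + (-0.45)(0.0500) + (-0.25)(0.1700) = 0.4960
adj(I−A) = Cᵀ =
  [ 0.6600   0.4150   0.2950]
  [ 0.0500   0.5575   0.0975]
  [ 0.1700   0.4075   0.8275]
(I − A)⁻¹ = adj(I−A) / det(I−A) ≈
  [   1.3306     0.8367     0.5948]
  [   0.1008     1.1240     0.1966]
  [   0.3427     0.8216     1.6683]
x = (I − A)⁻¹ d = adj(I−A)·d / det(I−A), with det(I−A) = 0.4960:
  x_1 = (0.6600·625 + 0.4150·700 + 0.2950·950) / 0.4960 = 983.25 / 0.4960 ≈ 1982.36
  x_2 = (0.0500·625 + 0.5575·700 + 0.0975·950) / 0.4960 = 514.125 / 0.4960 ≈ 1036.54
  x_3 = (0.1700·625 + 0.4075·700 + 0.8275·950) / 0.4960 = 1177.625 / 0.4960 ≈ 2374.24

x_1 = 1982.36, x_2 = 1036.54, x_3 = 2374.24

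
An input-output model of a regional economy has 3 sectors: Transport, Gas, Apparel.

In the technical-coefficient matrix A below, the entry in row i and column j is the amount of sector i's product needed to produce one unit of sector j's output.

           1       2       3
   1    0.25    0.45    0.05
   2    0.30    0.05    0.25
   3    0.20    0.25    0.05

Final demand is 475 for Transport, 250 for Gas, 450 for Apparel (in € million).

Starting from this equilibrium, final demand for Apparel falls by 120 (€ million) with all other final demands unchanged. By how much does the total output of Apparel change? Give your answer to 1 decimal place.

Δx_3 = -148.7

I − A =
  [   0.75    -0.45    -0.05]
  [  -0.30     0.95    -0.25]
  [  -0.20    -0.25     0.95]
Cofactors of I−A, C_ij = (−1)^(i+j)·(minor ij) (rows/columns in the sector order above):
  C_11 = (0.95)(0.95) − (-0.25)(-0.25) = 0.8400
  C_12 = −[(-0.30)(0.95) − (-0.25)(-0.20)] = 0.3350
  C_13 = (-0.30)(-0.25) − (0.95)(-0.20) = 0.2650
  C_21 = −[(-0.45)(0.95) − (-0.05)(-0.25)] = 0.4400
  C_22 = (0.75)(0.95) − (-0.05)(-0.20) = 0.7025
  C_23 = −[(0.75)(-0.25) − (-0.45)(-0.20)] = 0.2775
  C_31 = (-0.45)(-0.25) − (-0.05)(0.95) = 0.1600
  C_32 = −[(0.75)(-0.25) − (-0.05)(-0.30)] = 0.2025
  C_33 = (0.75)(0.95) − (-0.45)(-0.30) = 0.5775
det(I−A) = Σ_j (I−A)_1j·C_1j = (0.75)(0.8400) + (-0.45)(0.3350) + (-0.05)(0.2650) = 0.4660
adj(I−A) = Cᵀ =
  [ 0.8400   0.4400   0.1600]
  [ 0.3350   0.7025   0.2025]
  [ 0.2650   0.2775   0.5775]
(I − A)⁻¹ = adj(I−A) / det(I−A) ≈
  [   1.8026     0.9442     0.3433]
  [   0.7189     1.5075     0.4345]
  [   0.5687     0.5955     1.2393]
Δx = (I − A)⁻¹ Δd with Δd having -120 in the Apparel component and 0 elsewhere.
So Δx_3 = L_33 · (-120), where L_33 = adj(I−A)_33 / det(I−A) = 0.5775 / 0.4660.
Δx_3 = 0.5775 × (-120) / 0.4660 = -69.30 / 0.4660 ≈ -148.7.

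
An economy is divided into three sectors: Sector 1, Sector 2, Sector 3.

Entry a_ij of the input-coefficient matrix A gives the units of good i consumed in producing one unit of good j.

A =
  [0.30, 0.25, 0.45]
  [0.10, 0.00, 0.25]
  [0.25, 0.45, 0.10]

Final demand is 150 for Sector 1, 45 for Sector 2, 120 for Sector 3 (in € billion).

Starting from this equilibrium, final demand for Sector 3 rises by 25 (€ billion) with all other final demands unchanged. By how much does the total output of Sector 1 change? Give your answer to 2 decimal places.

Δx_1 = 33.68

I − A =
  [   0.70    -0.25    -0.45]
  [  -0.10     1.00    -0.25]
  [  -0.25    -0.45     0.90]
Cofactors of I−A, C_ij = (−1)^(i+j)·(minor ij) (rows/columns in the sector order above):
  C_11 = (1.00)(0.90) − (-0.25)(-0.45) = 0.7875
  C_12 = −[(-0.10)(0.90) − (-0.25)(-0.25)] = 0.1525
  C_13 = (-0.10)(-0.45) − (1.00)(-0.25) = 0.2950
  C_21 = −[(-0.25)(0.90) − (-0.45)(-0.45)] = 0.4275
  C_22 = (0.70)(0.90) − (-0.45)(-0.25) = 0.5175
  C_23 = −[(0.70)(-0.45) − (-0.25)(-0.25)] = 0.3775
  C_31 = (-0.25)(-0.25) − (-0.45)(1.00) = 0.5125
  C_32 = −[(0.70)(-0.25) − (-0.45)(-0.10)] = 0.2200
  C_33 = (0.70)(1.00) − (-0.25)(-0.10) = 0.6750
det(I−A) = Σ_j (I−A)_1j·C_1j = (0.70)(0.7875) + (-0.25)(0.1525) + (-0.45)(0.2950) = 0.380375
adj(I−A) = Cᵀ =
  [ 0.7875   0.4275   0.5125]
  [ 0.1525   0.5175   0.2200]
  [ 0.2950   0.3775   0.6750]
(I − A)⁻¹ = adj(I−A) / det(I−A) ≈
  [   2.0703     1.1239     1.3474]
  [   0.4009     1.3605     0.5784]
  [   0.7756     0.9924     1.7746]
Δx = (I − A)⁻¹ Δd with Δd having +25 in the Sector 3 component and 0 elsewhere.
So Δx_1 = L_13 · (+25), where L_13 = adj(I−A)_13 / det(I−A) = 0.5125 / 0.380375.
Δx_1 = 0.5125 × (+25) / 0.380375 = 12.8125 / 0.380375 ≈ 33.68.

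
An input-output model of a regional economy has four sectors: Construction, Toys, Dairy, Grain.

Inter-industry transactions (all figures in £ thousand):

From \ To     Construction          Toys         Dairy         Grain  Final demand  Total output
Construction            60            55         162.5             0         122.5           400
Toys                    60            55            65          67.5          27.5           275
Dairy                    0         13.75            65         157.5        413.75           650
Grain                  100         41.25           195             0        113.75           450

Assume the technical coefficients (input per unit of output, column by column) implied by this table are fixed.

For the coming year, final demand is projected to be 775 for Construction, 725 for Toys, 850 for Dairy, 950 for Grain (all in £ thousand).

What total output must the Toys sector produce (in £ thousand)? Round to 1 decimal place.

x_2 = 1948.9

Technical coefficients a_ij = z_ij / X_j:
  a_11 = 60/400 = 0.15, a_21 = 60/400 = 0.15, a_31 = 0/400 = 0.00, a_41 = 100/400 = 0.25
  a_12 = 55/275 = 0.20, a_22 = 55/275 = 0.20, a_32 = 13.75/275 = 0.05, a_42 = 41.25/275 = 0.15
  a_13 = 162.5/650 = 0.25, a_23 = 65/650 = 0.10, a_33 = 65/650 = 0.10, a_43 = 195/650 = 0.30
  a_14 = 0/450 = 0.00, a_24 = 67.5/450 = 0.15, a_34 = 157.5/450 = 0.35, a_44 = 0/450 = 0.00
I − A =
  [   0.85    -0.20    -0.25     0.00]
  [  -0.15     0.80    -0.10    -0.15]
  [   0.00    -0.05     0.90    -0.35]
  [  -0.25    -0.15    -0.30     1.00]
Compute the cofactors C_ij = (−1)^(i+j)·(3×3 minor ij) of I−A; the adjugate is their transpose:
adj(I−A) = Cᵀ =
  [ 0.603250   0.184625   0.223375   0.105875]
  [ 0.161750   0.653875   0.170125   0.157625]
  [ 0.087250   0.104625   0.623375   0.233875]
  [ 0.201250   0.175625   0.268375   0.578875]
det(I−A) = Σ_j (I−A)_1j·C_1j = (0.85)(0.603250) + (-0.20)(0.161750) + (-0.25)(0.087250) + (0.00)(0.201250) = 0.4586
(I − A)⁻¹ = adj(I−A) / det(I−A) ≈
  [   1.3154     0.4026     0.4871     0.2309]
  [   0.3527     1.4258     0.3710     0.3437]
  [   0.1903     0.2281     1.3593     0.5100]
  [   0.4388     0.3830     0.5852     1.2623]
x = (I − A)⁻¹ d = adj(I−A)·d / det(I−A), with det(I−A) = 0.4586:
  x_1 = (0.603250·775 + 0.184625·725 + 0.223375·850 + 0.105875·950) / 0.4586 = 891.821875 / 0.4586 ≈ 1944.7
  x_2 = (0.161750·775 + 0.653875·725 + 0.170125·850 + 0.157625·950) / 0.4586 = 893.765625 / 0.4586 ≈ 1948.9
  x_3 = (0.087250·775 + 0.104625·725 + 0.623375·850 + 0.233875·950) / 0.4586 = 895.521875 / 0.4586 ≈ 1952.7
  x_4 = (0.201250·775 + 0.175625·725 + 0.268375·850 + 0.578875·950) / 0.4586 = 1061.346875 / 0.4586 ≈ 2314.3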